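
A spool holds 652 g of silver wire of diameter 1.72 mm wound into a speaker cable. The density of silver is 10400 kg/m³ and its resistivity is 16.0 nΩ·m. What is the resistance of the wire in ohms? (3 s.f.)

ρ = 16.0 nΩ·m = 1.60×10^-8 Ω·m
A = π(d/2)² = π(8.6000e-04 m)² = 2.3235e-06 m²
L = m/(density·A) = 0.652/(10400×2.3235e-06) = 26.98 m
R = ρL/A = (1.60×10^-8)(26.98)/(2.3235e-06) = 0.186 Ω

0.186 Ω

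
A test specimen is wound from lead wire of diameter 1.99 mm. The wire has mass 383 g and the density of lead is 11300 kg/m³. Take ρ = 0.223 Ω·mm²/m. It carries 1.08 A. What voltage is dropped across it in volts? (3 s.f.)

0.844 V

ρ = 0.223 Ω·mm²/m = 2.23×10^-7 Ω·m
A = π(d/2)² = π(9.9500e-04 m)² = 3.1103e-06 m²
L = m/(density·A) = 0.383/(11300×3.1103e-06) = 10.9 m
R = ρL/A = (2.23×10^-7)(10.9)/(3.1103e-06) = 0.7813 Ω
V = IR = 1.08 × 0.7813 = 0.844 V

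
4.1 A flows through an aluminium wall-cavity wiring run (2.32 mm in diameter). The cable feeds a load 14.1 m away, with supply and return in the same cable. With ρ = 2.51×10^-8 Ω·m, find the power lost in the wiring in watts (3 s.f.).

A = π(d/2)² = π(1.1600e-03 m)² = 4.227e-06 m²
Total conductor length (both ways) L = 2 × 14.1 = 28.2 m
R = ρL/A = (2.51×10^-8)(28.2)/(4.227e-06) = 0.1674 Ω
P = I²R = (4.1)² × 0.1674 = 2.81 W

2.81 W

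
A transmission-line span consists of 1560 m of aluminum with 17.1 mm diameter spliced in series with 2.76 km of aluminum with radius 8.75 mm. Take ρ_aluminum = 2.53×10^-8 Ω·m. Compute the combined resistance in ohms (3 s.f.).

0.462 Ω

Segment 1: A = π(d/2)² = π(8.5500e-03 m)² = 2.297e-04 m²
R₁ = ρL/A = (2.53×10^-8)(1560)/(2.297e-04) = 0.1719 Ω
Segment 2: A = πr² = π(8.7500e-03 m)² = 2.405e-04 m²
R₂ = (2.53×10^-8)(2760)/(2.405e-04) = 0.2903 Ω
R = R₁ + R₂ = 0.462 Ω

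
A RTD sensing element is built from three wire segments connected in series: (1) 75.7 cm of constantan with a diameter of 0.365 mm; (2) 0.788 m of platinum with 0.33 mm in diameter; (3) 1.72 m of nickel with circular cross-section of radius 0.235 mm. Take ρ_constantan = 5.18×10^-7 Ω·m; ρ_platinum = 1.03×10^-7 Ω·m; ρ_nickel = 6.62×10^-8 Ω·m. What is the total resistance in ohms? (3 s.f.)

Seg 1: A = π(d/2)² = π(1.8250e-04 m)² = 1.046e-07 m²
R_1 = (5.18×10^-7)(0.757)/(1.046e-07) = 3.748 Ω
Seg 2: A = π(d/2)² = π(1.6500e-04 m)² = 8.553e-08 m²
R_2 = (1.03×10^-7)(0.788)/(8.553e-08) = 0.949 Ω
Seg 3: A = πr² = π(2.3500e-04 m)² = 1.735e-07 m²
R_3 = (6.62×10^-8)(1.72)/(1.735e-07) = 0.6563 Ω
R_total = R_1 + R_2 + R_3 = 5.35 Ω

5.35 Ω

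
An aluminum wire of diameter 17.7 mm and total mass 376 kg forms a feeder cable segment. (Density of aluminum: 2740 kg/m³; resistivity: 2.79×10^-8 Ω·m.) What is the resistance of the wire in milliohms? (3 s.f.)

63.2 mΩ

A = π(d/2)² = π(8.8500e-03 m)² = 2.4606e-04 m²
L = m/(density·A) = 376/(2740×2.4606e-04) = 557.7 m
R = ρL/A = (2.79×10^-8)(557.7)/(2.4606e-04) = 63.2 mΩ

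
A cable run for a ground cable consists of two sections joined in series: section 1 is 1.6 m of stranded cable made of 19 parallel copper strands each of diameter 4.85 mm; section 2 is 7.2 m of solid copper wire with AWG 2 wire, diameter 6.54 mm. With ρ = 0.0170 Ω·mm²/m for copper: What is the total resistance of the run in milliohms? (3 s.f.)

ρ = 0.0170 Ω·mm²/m = 1.70×10^-8 Ω·m
Section 1: A_strand = π(2.4250e-03)² = 1.847e-05 m²; R₁ = ρL/(N·A_s) = (1.70×10^-8)(1.6)/(19×1.847e-05) = 7.749×10^-5 Ω
Section 2: A = π(6.54/2 mm)² = π(3.2700e-03 m)² = 3.359e-05 m²
R₂ = (1.70×10^-8)(7.2)/(3.359e-05) = 0.003644 Ω
R = R₁ + R₂ = 3.72 mΩ

3.72 mΩ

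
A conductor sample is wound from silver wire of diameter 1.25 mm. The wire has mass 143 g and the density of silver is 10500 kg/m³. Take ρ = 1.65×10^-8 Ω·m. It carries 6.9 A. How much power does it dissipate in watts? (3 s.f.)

A = π(d/2)² = π(6.2500e-04 m)² = 1.2272e-06 m²
L = m/(density·A) = 0.143/(10500×1.2272e-06) = 11.1 m
R = ρL/A = (1.65×10^-8)(11.1)/(1.2272e-06) = 0.1492 Ω
P = I²R = (6.9)² × 0.1492 = 7.10 W

7.10 W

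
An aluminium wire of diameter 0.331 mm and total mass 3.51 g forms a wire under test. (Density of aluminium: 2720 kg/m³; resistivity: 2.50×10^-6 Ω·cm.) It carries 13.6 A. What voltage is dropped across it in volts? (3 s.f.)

ρ = 2.50×10^-6 Ω·cm = 2.50×10^-8 Ω·m
A = π(d/2)² = π(1.6550e-04 m)² = 8.6049e-08 m²
L = m/(density·A) = 0.00351/(2720×8.6049e-08) = 15 m
R = ρL/A = (2.50×10^-8)(15)/(8.6049e-08) = 4.357 Ω
V = IR = 13.6 × 4.357 = 59.3 V

59.3 V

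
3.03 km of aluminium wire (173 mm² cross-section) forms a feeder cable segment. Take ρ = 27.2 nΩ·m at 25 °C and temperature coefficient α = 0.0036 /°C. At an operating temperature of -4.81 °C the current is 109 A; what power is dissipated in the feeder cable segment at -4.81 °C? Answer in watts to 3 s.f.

5050 W

ρ = 27.2 nΩ·m = 2.72×10^-8 Ω·m
A = 173 mm² = 1.730e-04 m²
R₍25₎ = ρL/A = (2.72×10^-8)(3030)/(1.730e-04) = 0.4764 Ω
R₍-4.81₎ = R₍25₎(1 + αΔT) = 0.4764 × (1 + 0.0036×-29.8) = 0.4253 Ω
P = I²R = (109)² × 0.4253 = 5050 W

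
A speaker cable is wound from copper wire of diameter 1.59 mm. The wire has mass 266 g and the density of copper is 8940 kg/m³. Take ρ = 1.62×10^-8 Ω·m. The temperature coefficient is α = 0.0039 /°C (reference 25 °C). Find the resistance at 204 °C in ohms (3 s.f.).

A = π(d/2)² = π(7.9500e-04 m)² = 1.9856e-06 m²
L = m/(density·A) = 0.266/(8940×1.9856e-06) = 14.99 m
R = ρL/A = (1.62×10^-8)(14.99)/(1.9856e-06) = 0.1223 Ω
R(204 °C) = 0.1223 × (1 + 0.0039×179) = 0.208 Ω

0.208 Ω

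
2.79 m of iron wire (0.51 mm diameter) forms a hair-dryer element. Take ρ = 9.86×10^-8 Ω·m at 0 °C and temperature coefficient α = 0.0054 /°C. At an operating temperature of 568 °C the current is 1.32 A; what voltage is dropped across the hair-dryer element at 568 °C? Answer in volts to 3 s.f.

A = π(d/2)² = π(2.5500e-04 m)² = 2.043e-07 m²
R₍0₎ = ρL/A = (9.86×10^-8)(2.79)/(2.043e-07) = 1.347 Ω
R₍568₎ = R₍0₎(1 + αΔT) = 1.347 × (1 + 0.0054×568) = 5.477 Ω
V = IR = 1.32 × 5.477 = 7.23 V

7.23 V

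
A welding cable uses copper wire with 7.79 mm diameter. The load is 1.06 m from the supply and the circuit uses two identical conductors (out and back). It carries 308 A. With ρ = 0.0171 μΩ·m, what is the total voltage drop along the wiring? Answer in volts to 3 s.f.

0.234 V

ρ = 0.0171 μΩ·m = 1.71×10^-8 Ω·m
A = π(d/2)² = π(3.8950e-03 m)² = 4.766e-05 m²
Total conductor length (both ways) L = 2 × 1.06 = 2.12 m
R = ρL/A = (1.71×10^-8)(2.12)/(4.766e-05) = 7.606×10^-4 Ω
V = IR = 308 × 7.606×10^-4 = 0.234 V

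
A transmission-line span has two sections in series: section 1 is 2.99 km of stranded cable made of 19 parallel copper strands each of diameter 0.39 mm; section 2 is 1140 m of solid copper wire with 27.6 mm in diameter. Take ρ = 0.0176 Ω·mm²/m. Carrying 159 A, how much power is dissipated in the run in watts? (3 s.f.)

ρ = 0.0176 Ω·mm²/m = 1.76×10^-8 Ω·m
Section 1: A_strand = π(1.9500e-04)² = 1.195e-07 m²; R₁ = ρL/(N·A_s) = (1.76×10^-8)(2990)/(19×1.195e-07) = 23.19 Ω
Section 2: A = π(d/2)² = π(1.3800e-02 m)² = 5.983e-04 m²
R₂ = (1.76×10^-8)(1140)/(5.983e-04) = 0.03354 Ω
R = R₁ + R₂ = 23.22 Ω
P = I²R = (159)² × 23.22 = 5.87×10^5 W

5.87×10^5 W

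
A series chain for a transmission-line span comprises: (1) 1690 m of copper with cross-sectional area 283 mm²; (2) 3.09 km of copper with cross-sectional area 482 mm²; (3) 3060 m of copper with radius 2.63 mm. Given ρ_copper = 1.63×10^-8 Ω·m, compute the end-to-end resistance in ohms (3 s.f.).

2.50 Ω

Seg 1: A = 283 mm² = 2.830e-04 m²
R_1 = (1.63×10^-8)(1690)/(2.830e-04) = 0.09734 Ω
Seg 2: A = 482 mm² = 4.820e-04 m²
R_2 = (1.63×10^-8)(3090)/(4.820e-04) = 0.1045 Ω
Seg 3: A = πr² = π(2.6300e-03 m)² = 2.173e-05 m²
R_3 = (1.63×10^-8)(3060)/(2.173e-05) = 2.295 Ω
R_total = R_1 + R_2 + R_3 = 2.50 Ω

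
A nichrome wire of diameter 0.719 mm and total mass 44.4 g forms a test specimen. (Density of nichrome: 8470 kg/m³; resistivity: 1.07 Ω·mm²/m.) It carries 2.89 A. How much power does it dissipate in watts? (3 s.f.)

ρ = 1.07 Ω·mm²/m = 1.07×10^-6 Ω·m
A = π(d/2)² = π(3.5950e-04 m)² = 4.0602e-07 m²
L = m/(density·A) = 0.0444/(8470×4.0602e-07) = 12.91 m
R = ρL/A = (1.07×10^-6)(12.91)/(4.0602e-07) = 34.02 Ω
P = I²R = (2.89)² × 34.02 = 284 W

284 W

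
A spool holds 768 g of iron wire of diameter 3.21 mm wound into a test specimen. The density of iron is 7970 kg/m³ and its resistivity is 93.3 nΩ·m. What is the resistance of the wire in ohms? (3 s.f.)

ρ = 93.3 nΩ·m = 9.33×10^-8 Ω·m
A = π(d/2)² = π(1.6050e-03 m)² = 8.0928e-06 m²
L = m/(density·A) = 0.768/(7970×8.0928e-06) = 11.91 m
R = ρL/A = (9.33×10^-8)(11.91)/(8.0928e-06) = 0.137 Ω

0.137 Ω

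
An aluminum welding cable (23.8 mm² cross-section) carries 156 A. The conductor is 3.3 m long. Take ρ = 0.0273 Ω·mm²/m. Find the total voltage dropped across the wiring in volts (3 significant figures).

ρ = 0.0273 Ω·mm²/m = 2.73×10^-8 Ω·m
A = 23.8 mm² = 2.380e-05 m²
R = ρL/A = (2.73×10^-8)(3.3)/(2.380e-05) = 0.003785 Ω
V = IR = 156 × 0.003785 = 0.591 V

0.591 V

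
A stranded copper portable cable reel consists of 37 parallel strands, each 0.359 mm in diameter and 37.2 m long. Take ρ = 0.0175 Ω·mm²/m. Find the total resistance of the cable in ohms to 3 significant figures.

0.174 Ω

ρ = 0.0175 Ω·mm²/m = 1.75×10^-8 Ω·m
A_strand = π(1.7950e-04 m)² = 1.012e-07 m²
R_strand = ρL/A = (1.75×10^-8)(37.2)/(1.012e-07) = 6.431 Ω
R_total = R_strand/N = 6.431/37 = 0.174 Ω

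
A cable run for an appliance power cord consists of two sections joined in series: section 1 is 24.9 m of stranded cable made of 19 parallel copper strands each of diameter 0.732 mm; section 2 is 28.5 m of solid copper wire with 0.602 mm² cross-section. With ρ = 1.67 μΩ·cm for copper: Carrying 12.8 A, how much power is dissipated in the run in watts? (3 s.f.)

138 W

ρ = 1.67 μΩ·cm = 1.67×10^-8 Ω·m
Section 1: A_strand = π(3.6600e-04)² = 4.208e-07 m²; R₁ = ρL/(N·A_s) = (1.67×10^-8)(24.9)/(19×4.208e-07) = 0.05201 Ω
Section 2: A = 0.602 mm² = 6.020e-07 m²
R₂ = (1.67×10^-8)(28.5)/(6.020e-07) = 0.7906 Ω
R = R₁ + R₂ = 0.8426 Ω
P = I²R = (12.8)² × 0.8426 = 138 W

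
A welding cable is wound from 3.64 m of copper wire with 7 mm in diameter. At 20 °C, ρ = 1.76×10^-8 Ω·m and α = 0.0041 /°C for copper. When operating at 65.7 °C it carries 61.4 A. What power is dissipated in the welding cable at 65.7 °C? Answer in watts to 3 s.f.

A = π(d/2)² = π(3.5000e-03 m)² = 3.848e-05 m²
R₍20₎ = ρL/A = (1.76×10^-8)(3.64)/(3.848e-05) = 0.001665 Ω
R₍65.7₎ = R₍20₎(1 + αΔT) = 0.001665 × (1 + 0.0041×45.7) = 0.001977 Ω
P = I²R = (61.4)² × 0.001977 = 7.45 W

7.45 W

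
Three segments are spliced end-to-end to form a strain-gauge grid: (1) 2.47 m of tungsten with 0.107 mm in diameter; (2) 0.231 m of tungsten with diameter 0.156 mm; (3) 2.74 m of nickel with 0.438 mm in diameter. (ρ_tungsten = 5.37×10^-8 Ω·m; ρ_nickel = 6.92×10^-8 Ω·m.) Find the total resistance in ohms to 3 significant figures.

16.7 Ω

Seg 1: A = π(d/2)² = π(5.3500e-05 m)² = 8.992e-09 m²
R_1 = (5.37×10^-8)(2.47)/(8.992e-09) = 14.75 Ω
Seg 2: A = π(d/2)² = π(7.8000e-05 m)² = 1.911e-08 m²
R_2 = (5.37×10^-8)(0.231)/(1.911e-08) = 0.649 Ω
Seg 3: A = π(d/2)² = π(2.1900e-04 m)² = 1.507e-07 m²
R_3 = (6.92×10^-8)(2.74)/(1.507e-07) = 1.258 Ω
R_total = R_1 + R_2 + R_3 = 16.7 Ω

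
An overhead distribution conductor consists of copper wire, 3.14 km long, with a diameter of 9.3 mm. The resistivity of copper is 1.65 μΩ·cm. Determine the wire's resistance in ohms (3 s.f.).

ρ = 1.65 μΩ·cm = 1.65×10^-8 Ω·m
A = π(d/2)² = π(4.6500e-03 m)² = 6.793e-05 m²
R = ρL/A = (1.65×10^-8)(3140 m)/(6.793e-05 m²) = 0.763 Ω

0.763 Ω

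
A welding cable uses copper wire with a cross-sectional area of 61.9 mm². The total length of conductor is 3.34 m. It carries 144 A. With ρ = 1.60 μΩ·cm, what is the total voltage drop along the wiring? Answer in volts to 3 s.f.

ρ = 1.60 μΩ·cm = 1.60×10^-8 Ω·m
A = 61.9 mm² = 6.190e-05 m²
R = ρL/A = (1.60×10^-8)(3.34)/(6.190e-05) = 8.633×10^-4 Ω
V = IR = 144 × 8.633×10^-4 = 0.124 V

0.124 V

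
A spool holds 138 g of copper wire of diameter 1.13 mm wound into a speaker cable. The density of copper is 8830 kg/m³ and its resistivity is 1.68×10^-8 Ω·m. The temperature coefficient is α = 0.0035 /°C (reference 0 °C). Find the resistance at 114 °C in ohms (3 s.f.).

0.365 Ω

A = π(d/2)² = π(5.6500e-04 m)² = 1.0029e-06 m²
L = m/(density·A) = 0.138/(8830×1.0029e-06) = 15.58 m
R = ρL/A = (1.68×10^-8)(15.58)/(1.0029e-06) = 0.2611 Ω
R(114 °C) = 0.2611 × (1 + 0.0035×114) = 0.365 Ω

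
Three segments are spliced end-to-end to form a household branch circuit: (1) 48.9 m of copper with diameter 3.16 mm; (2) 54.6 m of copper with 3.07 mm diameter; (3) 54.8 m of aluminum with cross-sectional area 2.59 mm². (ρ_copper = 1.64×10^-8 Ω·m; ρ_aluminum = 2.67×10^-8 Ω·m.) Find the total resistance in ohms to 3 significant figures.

Seg 1: A = π(d/2)² = π(1.5800e-03 m)² = 7.843e-06 m²
R_1 = (1.64×10^-8)(48.9)/(7.843e-06) = 0.1023 Ω
Seg 2: A = π(d/2)² = π(1.5350e-03 m)² = 7.402e-06 m²
R_2 = (1.64×10^-8)(54.6)/(7.402e-06) = 0.121 Ω
Seg 3: A = 2.59 mm² = 2.590e-06 m²
R_3 = (2.67×10^-8)(54.8)/(2.590e-06) = 0.5649 Ω
R_total = R_1 + R_2 + R_3 = 0.788 Ω

0.788 Ω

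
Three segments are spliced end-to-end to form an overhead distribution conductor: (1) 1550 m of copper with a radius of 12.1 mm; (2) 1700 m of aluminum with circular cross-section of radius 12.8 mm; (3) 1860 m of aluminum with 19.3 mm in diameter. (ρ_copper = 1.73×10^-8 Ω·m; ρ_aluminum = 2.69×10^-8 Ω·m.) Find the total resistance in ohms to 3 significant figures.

Seg 1: A = πr² = π(1.2100e-02 m)² = 4.600e-04 m²
R_1 = (1.73×10^-8)(1550)/(4.600e-04) = 0.0583 Ω
Seg 2: A = πr² = π(1.2800e-02 m)² = 5.147e-04 m²
R_2 = (2.69×10^-8)(1700)/(5.147e-04) = 0.08884 Ω
Seg 3: A = π(d/2)² = π(9.6500e-03 m)² = 2.926e-04 m²
R_3 = (2.69×10^-8)(1860)/(2.926e-04) = 0.171 Ω
R_total = R_1 + R_2 + R_3 = 0.318 Ω

0.318 Ω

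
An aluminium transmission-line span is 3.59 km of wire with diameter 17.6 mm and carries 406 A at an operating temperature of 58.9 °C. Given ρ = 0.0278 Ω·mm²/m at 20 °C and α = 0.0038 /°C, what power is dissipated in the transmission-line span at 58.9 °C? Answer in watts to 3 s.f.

77600 W

ρ = 0.0278 Ω·mm²/m = 2.78×10^-8 Ω·m
A = π(d/2)² = π(8.8000e-03 m)² = 2.433e-04 m²
R₍20₎ = ρL/A = (2.78×10^-8)(3590)/(2.433e-04) = 0.4102 Ω
R₍58.9₎ = R₍20₎(1 + αΔT) = 0.4102 × (1 + 0.0038×38.9) = 0.4709 Ω
P = I²R = (406)² × 0.4709 = 77600 W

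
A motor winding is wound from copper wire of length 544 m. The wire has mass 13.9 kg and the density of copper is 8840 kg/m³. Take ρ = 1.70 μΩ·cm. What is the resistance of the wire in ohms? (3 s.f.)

3.20 Ω

ρ = 1.70 μΩ·cm = 1.70×10^-8 Ω·m
A = m/(density·L) = 13.9/(8840×544) = 2.8904e-06 m²
R = ρL/A = (1.70×10^-8)(544)/(2.8904e-06) = 3.20 Ω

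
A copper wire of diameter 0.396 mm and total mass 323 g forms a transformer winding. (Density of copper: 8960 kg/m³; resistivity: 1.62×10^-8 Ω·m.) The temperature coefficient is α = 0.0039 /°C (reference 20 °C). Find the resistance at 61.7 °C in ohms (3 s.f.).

A = π(d/2)² = π(1.9800e-04 m)² = 1.2316e-07 m²
L = m/(density·A) = 0.323/(8960×1.2316e-07) = 292.7 m
R = ρL/A = (1.62×10^-8)(292.7)/(1.2316e-07) = 38.5 Ω
R(61.7 °C) = 38.5 × (1 + 0.0039×41.7) = 44.8 Ω

44.8 Ω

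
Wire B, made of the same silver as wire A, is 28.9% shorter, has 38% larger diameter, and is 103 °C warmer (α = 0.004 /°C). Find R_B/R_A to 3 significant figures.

R ∝ ρL/d² with ρ ∝ (1+αΔT), so R_B/R_A = (1 − 28.9/100) × (1 + 38/100)⁻² × (1 + 0.004×103)
= 0.711 × 0.5251 × 1.412 = 0.527

0.527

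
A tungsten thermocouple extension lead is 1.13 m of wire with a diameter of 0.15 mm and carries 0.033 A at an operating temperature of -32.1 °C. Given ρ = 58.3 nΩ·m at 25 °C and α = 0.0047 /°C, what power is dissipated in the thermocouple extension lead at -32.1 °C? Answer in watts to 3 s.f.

0.00297 W

ρ = 58.3 nΩ·m = 5.83×10^-8 Ω·m
A = π(d/2)² = π(7.5000e-05 m)² = 1.767e-08 m²
R₍25₎ = ρL/A = (5.83×10^-8)(1.13)/(1.767e-08) = 3.728 Ω
R₍-32.1₎ = R₍25₎(1 + αΔT) = 3.728 × (1 + 0.0047×-57.1) = 2.728 Ω
P = I²R = (0.033)² × 2.728 = 0.00297 W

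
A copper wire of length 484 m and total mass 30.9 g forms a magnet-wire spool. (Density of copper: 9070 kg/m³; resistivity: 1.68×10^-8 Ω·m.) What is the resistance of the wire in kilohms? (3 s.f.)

A = m/(density·L) = 0.0309/(9070×484) = 7.0389e-09 m²
R = ρL/A = (1.68×10^-8)(484)/(7.0389e-09) = 1.16 kΩ

1.16 kΩ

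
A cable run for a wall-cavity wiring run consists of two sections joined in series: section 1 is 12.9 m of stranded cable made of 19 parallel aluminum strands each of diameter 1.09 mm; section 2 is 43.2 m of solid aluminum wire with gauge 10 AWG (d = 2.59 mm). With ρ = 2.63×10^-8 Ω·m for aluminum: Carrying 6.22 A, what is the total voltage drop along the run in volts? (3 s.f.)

1.46 V

Section 1: A_strand = π(5.4500e-04)² = 9.331e-07 m²; R₁ = ρL/(N·A_s) = (2.63×10^-8)(12.9)/(19×9.331e-07) = 0.01914 Ω
Section 2: A = π(2.59/2 mm)² = π(1.2950e-03 m)² = 5.269e-06 m²
R₂ = (2.63×10^-8)(43.2)/(5.269e-06) = 0.2157 Ω
R = R₁ + R₂ = 0.2348 Ω
V = IR = 6.22 × 0.2348 = 1.46 V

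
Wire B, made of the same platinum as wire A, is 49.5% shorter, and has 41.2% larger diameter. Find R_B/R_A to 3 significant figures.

R ∝ L/d², so R_B/R_A = (1 − 49.5/100) × (1 + 41.2/100)⁻²
= 0.505 × 0.5016 = 0.253

0.253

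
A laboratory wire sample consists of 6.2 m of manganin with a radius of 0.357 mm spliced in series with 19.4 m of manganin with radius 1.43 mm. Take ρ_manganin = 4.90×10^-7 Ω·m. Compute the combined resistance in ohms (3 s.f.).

Segment 1: A = πr² = π(3.5700e-04 m)² = 4.004e-07 m²
R₁ = ρL/A = (4.90×10^-7)(6.2)/(4.004e-07) = 7.588 Ω
Segment 2: A = πr² = π(1.4300e-03 m)² = 6.424e-06 m²
R₂ = (4.90×10^-7)(19.4)/(6.424e-06) = 1.48 Ω
R = R₁ + R₂ = 9.07 Ω

9.07 Ω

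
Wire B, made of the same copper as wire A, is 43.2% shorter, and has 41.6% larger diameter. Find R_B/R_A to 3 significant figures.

R ∝ L/d², so R_B/R_A = (1 − 43.2/100) × (1 + 41.6/100)⁻²
= 0.568 × 0.4987 = 0.283

0.283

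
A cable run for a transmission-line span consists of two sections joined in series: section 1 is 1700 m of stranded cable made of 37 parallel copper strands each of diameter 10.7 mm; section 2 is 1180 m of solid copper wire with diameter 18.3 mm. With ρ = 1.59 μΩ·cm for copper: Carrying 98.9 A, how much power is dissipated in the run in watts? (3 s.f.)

777 W

ρ = 1.59 μΩ·cm = 1.59×10^-8 Ω·m
Section 1: A_strand = π(5.3500e-03)² = 8.992e-05 m²; R₁ = ρL/(N·A_s) = (1.59×10^-8)(1700)/(37×8.992e-05) = 0.008124 Ω
Section 2: A = π(d/2)² = π(9.1500e-03 m)² = 2.630e-04 m²
R₂ = (1.59×10^-8)(1180)/(2.630e-04) = 0.07133 Ω
R = R₁ + R₂ = 0.07946 Ω
P = I²R = (98.9)² × 0.07946 = 777 W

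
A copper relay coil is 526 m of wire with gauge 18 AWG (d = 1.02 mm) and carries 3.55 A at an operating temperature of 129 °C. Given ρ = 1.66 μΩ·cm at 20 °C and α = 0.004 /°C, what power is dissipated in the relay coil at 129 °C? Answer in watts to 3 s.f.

193 W

ρ = 1.66 μΩ·cm = 1.66×10^-8 Ω·m
A = π(1.02/2 mm)² = π(5.1000e-04 m)² = 8.171e-07 m²
R₍20₎ = ρL/A = (1.66×10^-8)(526)/(8.171e-07) = 10.69 Ω
R₍129₎ = R₍20₎(1 + αΔT) = 10.69 × (1 + 0.004×109) = 15.34 Ω
P = I²R = (3.55)² × 15.34 = 193 W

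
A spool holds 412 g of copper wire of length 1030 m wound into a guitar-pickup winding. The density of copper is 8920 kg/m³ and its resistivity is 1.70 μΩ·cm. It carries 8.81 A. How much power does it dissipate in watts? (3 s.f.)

ρ = 1.70 μΩ·cm = 1.70×10^-8 Ω·m
A = m/(density·L) = 0.412/(8920×1030) = 4.4843e-08 m²
R = ρL/A = (1.70×10^-8)(1030)/(4.4843e-08) = 390.5 Ω
P = I²R = (8.81)² × 390.5 = 30300 W

30300 W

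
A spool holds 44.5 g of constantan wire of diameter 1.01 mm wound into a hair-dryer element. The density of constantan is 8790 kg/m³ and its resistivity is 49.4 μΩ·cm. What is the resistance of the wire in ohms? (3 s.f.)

3.90 Ω

ρ = 49.4 μΩ·cm = 4.94×10^-7 Ω·m
A = π(d/2)² = π(5.0500e-04 m)² = 8.0118e-07 m²
L = m/(density·A) = 0.0445/(8790×8.0118e-07) = 6.319 m
R = ρL/A = (4.94×10^-7)(6.319)/(8.0118e-07) = 3.90 Ω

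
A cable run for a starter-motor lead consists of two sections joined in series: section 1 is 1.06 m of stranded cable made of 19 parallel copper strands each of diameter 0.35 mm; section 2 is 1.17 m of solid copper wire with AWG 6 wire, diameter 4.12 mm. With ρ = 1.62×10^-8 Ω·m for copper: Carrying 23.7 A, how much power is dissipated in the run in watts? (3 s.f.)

6.07 W

Section 1: A_strand = π(1.7500e-04)² = 9.621e-08 m²; R₁ = ρL/(N·A_s) = (1.62×10^-8)(1.06)/(19×9.621e-08) = 0.009394 Ω
Section 2: A = π(4.12/2 mm)² = π(2.0600e-03 m)² = 1.333e-05 m²
R₂ = (1.62×10^-8)(1.17)/(1.333e-05) = 0.001422 Ω
R = R₁ + R₂ = 0.01082 Ω
P = I²R = (23.7)² × 0.01082 = 6.07 W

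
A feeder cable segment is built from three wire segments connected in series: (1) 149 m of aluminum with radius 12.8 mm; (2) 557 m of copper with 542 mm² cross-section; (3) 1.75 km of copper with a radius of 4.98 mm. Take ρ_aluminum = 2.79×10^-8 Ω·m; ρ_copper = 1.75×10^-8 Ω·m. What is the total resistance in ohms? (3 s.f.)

Seg 1: A = πr² = π(1.2800e-02 m)² = 5.147e-04 m²
R_1 = (2.79×10^-8)(149)/(5.147e-04) = 0.008076 Ω
Seg 2: A = 542 mm² = 5.420e-04 m²
R_2 = (1.75×10^-8)(557)/(5.420e-04) = 0.01798 Ω
Seg 3: A = πr² = π(4.9800e-03 m)² = 7.791e-05 m²
R_3 = (1.75×10^-8)(1750)/(7.791e-05) = 0.3931 Ω
R_total = R_1 + R_2 + R_3 = 0.419 Ω

0.419 Ω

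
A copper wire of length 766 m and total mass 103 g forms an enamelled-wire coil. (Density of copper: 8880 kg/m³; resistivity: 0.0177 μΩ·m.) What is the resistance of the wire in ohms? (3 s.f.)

ρ = 0.0177 μΩ·m = 1.77×10^-8 Ω·m
A = m/(density·L) = 0.103/(8880×766) = 1.5142e-08 m²
R = ρL/A = (1.77×10^-8)(766)/(1.5142e-08) = 895 Ω

895 Ω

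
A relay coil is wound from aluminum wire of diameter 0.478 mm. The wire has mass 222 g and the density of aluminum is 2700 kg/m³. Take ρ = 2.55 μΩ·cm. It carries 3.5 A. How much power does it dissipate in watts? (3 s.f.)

798 W

ρ = 2.55 μΩ·cm = 2.55×10^-8 Ω·m
A = π(d/2)² = π(2.3900e-04 m)² = 1.7945e-07 m²
L = m/(density·A) = 0.222/(2700×1.7945e-07) = 458.2 m
R = ρL/A = (2.55×10^-8)(458.2)/(1.7945e-07) = 65.11 Ω
P = I²R = (3.5)² × 65.11 = 798 W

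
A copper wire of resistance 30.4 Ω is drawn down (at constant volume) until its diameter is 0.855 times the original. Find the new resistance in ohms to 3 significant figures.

Volume constant ⇒ L' = L/r² with r = 0.855. R' = ρL'/A' = ρ(L/r²)/(πr²d₀²/4) = R/r⁴.
R' = 1.871 × 30.4 = 56.9 Ω

56.9 Ω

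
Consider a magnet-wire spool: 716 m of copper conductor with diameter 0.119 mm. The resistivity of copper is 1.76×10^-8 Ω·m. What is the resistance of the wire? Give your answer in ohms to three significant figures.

1130 Ω

A = π(d/2)² = π(5.9500e-05 m)² = 1.112e-08 m²
R = ρL/A = (1.76×10^-8)(716 m)/(1.112e-08 m²) = 1130 Ω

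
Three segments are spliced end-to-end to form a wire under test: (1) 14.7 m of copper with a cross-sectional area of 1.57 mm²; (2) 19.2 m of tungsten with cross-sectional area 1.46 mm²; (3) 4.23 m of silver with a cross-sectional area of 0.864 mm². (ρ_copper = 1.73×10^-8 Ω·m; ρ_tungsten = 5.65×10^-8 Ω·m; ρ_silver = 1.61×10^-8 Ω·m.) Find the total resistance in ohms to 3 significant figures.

0.984 Ω

Seg 1: A = 1.57 mm² = 1.570e-06 m²
R_1 = (1.73×10^-8)(14.7)/(1.570e-06) = 0.162 Ω
Seg 2: A = 1.46 mm² = 1.460e-06 m²
R_2 = (5.65×10^-8)(19.2)/(1.460e-06) = 0.743 Ω
Seg 3: A = 0.864 mm² = 8.640e-07 m²
R_3 = (1.61×10^-8)(4.23)/(8.640e-07) = 0.07882 Ω
R_total = R_1 + R_2 + R_3 = 0.984 Ω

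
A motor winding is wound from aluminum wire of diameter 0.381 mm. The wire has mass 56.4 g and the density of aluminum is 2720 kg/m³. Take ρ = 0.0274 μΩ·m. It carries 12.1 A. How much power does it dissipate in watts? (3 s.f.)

ρ = 0.0274 μΩ·m = 2.74×10^-8 Ω·m
A = π(d/2)² = π(1.9050e-04 m)² = 1.1401e-07 m²
L = m/(density·A) = 0.0564/(2720×1.1401e-07) = 181.9 m
R = ρL/A = (2.74×10^-8)(181.9)/(1.1401e-07) = 43.71 Ω
P = I²R = (12.1)² × 43.71 = 6400 W

6400 W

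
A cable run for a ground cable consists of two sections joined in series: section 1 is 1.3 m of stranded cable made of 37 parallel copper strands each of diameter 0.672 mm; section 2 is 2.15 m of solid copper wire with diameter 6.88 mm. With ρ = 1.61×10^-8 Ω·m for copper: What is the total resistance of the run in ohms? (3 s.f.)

0.00253 Ω

Section 1: A_strand = π(3.3600e-04)² = 3.547e-07 m²; R₁ = ρL/(N·A_s) = (1.61×10^-8)(1.3)/(37×3.547e-07) = 0.001595 Ω
Section 2: A = π(d/2)² = π(3.4400e-03 m)² = 3.718e-05 m²
R₂ = (1.61×10^-8)(2.15)/(3.718e-05) = 9.311×10^-4 Ω
R = R₁ + R₂ = 0.00253 Ω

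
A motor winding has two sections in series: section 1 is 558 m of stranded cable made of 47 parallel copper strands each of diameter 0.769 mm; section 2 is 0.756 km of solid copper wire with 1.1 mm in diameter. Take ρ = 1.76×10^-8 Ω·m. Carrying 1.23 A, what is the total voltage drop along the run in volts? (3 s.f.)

17.8 V

Section 1: A_strand = π(3.8450e-04)² = 4.645e-07 m²; R₁ = ρL/(N·A_s) = (1.76×10^-8)(558)/(47×4.645e-07) = 0.4499 Ω
Section 2: A = π(d/2)² = π(5.5000e-04 m)² = 9.503e-07 m²
R₂ = (1.76×10^-8)(756)/(9.503e-07) = 14 Ω
R = R₁ + R₂ = 14.45 Ω
V = IR = 1.23 × 14.45 = 17.8 V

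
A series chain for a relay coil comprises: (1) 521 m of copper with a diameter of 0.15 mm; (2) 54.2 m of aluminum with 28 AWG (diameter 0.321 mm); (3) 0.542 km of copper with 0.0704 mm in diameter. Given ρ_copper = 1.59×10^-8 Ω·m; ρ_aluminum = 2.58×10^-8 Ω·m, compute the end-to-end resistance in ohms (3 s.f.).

2700 Ω

Seg 1: A = π(d/2)² = π(7.5000e-05 m)² = 1.767e-08 m²
R_1 = (1.59×10^-8)(521)/(1.767e-08) = 468.8 Ω
Seg 2: A = π(0.321/2 mm)² = π(1.6050e-04 m)² = 8.093e-08 m²
R_2 = (2.58×10^-8)(54.2)/(8.093e-08) = 17.28 Ω
Seg 3: A = π(d/2)² = π(3.5200e-05 m)² = 3.893e-09 m²
R_3 = (1.59×10^-8)(542)/(3.893e-09) = 2214 Ω
R_total = R_1 + R_2 + R_3 = 2700 Ω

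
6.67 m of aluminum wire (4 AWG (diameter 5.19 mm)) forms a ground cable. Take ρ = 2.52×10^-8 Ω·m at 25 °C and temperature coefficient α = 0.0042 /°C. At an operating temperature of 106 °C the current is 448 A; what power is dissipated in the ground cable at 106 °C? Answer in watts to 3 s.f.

2140 W

A = π(5.19/2 mm)² = π(2.5950e-03 m)² = 2.116e-05 m²
R₍25₎ = ρL/A = (2.52×10^-8)(6.67)/(2.116e-05) = 0.007945 Ω
R₍106₎ = R₍25₎(1 + αΔT) = 0.007945 × (1 + 0.0042×81) = 0.01065 Ω
P = I²R = (448)² × 0.01065 = 2140 W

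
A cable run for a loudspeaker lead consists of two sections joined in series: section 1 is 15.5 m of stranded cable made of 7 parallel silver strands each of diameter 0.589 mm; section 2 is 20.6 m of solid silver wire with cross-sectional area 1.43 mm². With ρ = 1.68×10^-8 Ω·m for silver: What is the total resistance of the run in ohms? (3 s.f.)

Section 1: A_strand = π(2.9450e-04)² = 2.725e-07 m²; R₁ = ρL/(N·A_s) = (1.68×10^-8)(15.5)/(7×2.725e-07) = 0.1365 Ω
Section 2: A = 1.43 mm² = 1.430e-06 m²
R₂ = (1.68×10^-8)(20.6)/(1.430e-06) = 0.242 Ω
R = R₁ + R₂ = 0.379 Ω

0.379 Ω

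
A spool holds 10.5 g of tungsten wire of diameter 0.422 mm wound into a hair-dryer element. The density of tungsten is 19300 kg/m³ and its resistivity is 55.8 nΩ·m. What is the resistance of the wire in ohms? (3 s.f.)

1.55 Ω

ρ = 55.8 nΩ·m = 5.58×10^-8 Ω·m
A = π(d/2)² = π(2.1100e-04 m)² = 1.3987e-07 m²
L = m/(density·A) = 0.0105/(19300×1.3987e-07) = 3.89 m
R = ρL/A = (5.58×10^-8)(3.89)/(1.3987e-07) = 1.55 Ω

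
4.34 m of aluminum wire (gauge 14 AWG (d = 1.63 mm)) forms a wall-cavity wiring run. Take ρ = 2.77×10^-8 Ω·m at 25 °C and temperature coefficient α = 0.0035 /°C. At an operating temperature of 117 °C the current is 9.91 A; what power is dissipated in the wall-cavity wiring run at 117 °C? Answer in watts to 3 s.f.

7.48 W

A = π(1.63/2 mm)² = π(8.1500e-04 m)² = 2.087e-06 m²
R₍25₎ = ρL/A = (2.77×10^-8)(4.34)/(2.087e-06) = 0.05761 Ω
R₍117₎ = R₍25₎(1 + αΔT) = 0.05761 × (1 + 0.0035×92) = 0.07616 Ω
P = I²R = (9.91)² × 0.07616 = 7.48 W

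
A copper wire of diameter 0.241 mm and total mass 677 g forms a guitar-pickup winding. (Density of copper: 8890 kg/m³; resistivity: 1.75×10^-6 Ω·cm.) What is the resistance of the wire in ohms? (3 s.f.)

ρ = 1.75×10^-6 Ω·cm = 1.75×10^-8 Ω·m
A = π(d/2)² = π(1.2050e-04 m)² = 4.5617e-08 m²
L = m/(density·A) = 0.677/(8890×4.5617e-08) = 1669 m
R = ρL/A = (1.75×10^-8)(1669)/(4.5617e-08) = 640 Ω

640 Ω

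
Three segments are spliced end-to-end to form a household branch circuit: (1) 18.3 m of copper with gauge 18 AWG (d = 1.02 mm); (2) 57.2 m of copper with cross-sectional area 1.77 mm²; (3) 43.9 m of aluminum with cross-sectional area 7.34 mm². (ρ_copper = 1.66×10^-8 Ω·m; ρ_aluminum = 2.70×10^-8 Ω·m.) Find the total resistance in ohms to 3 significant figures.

Seg 1: A = π(1.02/2 mm)² = π(5.1000e-04 m)² = 8.171e-07 m²
R_1 = (1.66×10^-8)(18.3)/(8.171e-07) = 0.3718 Ω
Seg 2: A = 1.77 mm² = 1.770e-06 m²
R_2 = (1.66×10^-8)(57.2)/(1.770e-06) = 0.5365 Ω
Seg 3: A = 7.34 mm² = 7.340e-06 m²
R_3 = (2.70×10^-8)(43.9)/(7.340e-06) = 0.1615 Ω
R_total = R_1 + R_2 + R_3 = 1.07 Ω

1.07 Ω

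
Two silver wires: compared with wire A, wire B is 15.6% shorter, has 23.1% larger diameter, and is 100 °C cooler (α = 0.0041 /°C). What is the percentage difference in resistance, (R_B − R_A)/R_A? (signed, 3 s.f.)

-67.1%

R ∝ ρL/d² with ρ ∝ (1+αΔT), so R_B/R_A = (1 − 15.6/100) × (1 + 23.1/100)⁻² × (1 − 0.0041×100)
= 0.844 × 0.6599 × 0.59 = 0.3286
(R_B − R_A)/R_A = 0.3286 − 1 = -67.1%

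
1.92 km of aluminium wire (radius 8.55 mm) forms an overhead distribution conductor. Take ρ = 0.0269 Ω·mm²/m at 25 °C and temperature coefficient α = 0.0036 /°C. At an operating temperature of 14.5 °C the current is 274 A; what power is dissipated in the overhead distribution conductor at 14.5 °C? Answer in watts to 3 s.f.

ρ = 0.0269 Ω·mm²/m = 2.69×10^-8 Ω·m
A = πr² = π(8.5500e-03 m)² = 2.297e-04 m²
R₍25₎ = ρL/A = (2.69×10^-8)(1920)/(2.297e-04) = 0.2249 Ω
R₍14.5₎ = R₍25₎(1 + αΔT) = 0.2249 × (1 + 0.0036×-10.5) = 0.2164 Ω
P = I²R = (274)² × 0.2164 = 16200 W

16200 W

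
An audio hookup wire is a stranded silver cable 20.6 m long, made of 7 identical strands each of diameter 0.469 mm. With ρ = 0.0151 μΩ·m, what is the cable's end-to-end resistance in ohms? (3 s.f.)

0.257 Ω

ρ = 0.0151 μΩ·m = 1.51×10^-8 Ω·m
A_strand = π(2.3450e-04 m)² = 1.728e-07 m²
R_strand = ρL/A = (1.51×10^-8)(20.6)/(1.728e-07) = 1.801 Ω
R_total = R_strand/N = 1.801/7 = 0.257 Ω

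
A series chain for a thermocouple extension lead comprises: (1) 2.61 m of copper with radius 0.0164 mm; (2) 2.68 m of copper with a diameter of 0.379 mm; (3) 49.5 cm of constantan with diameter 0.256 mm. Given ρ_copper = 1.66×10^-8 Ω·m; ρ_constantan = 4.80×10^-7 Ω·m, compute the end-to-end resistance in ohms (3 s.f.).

Seg 1: A = πr² = π(1.6400e-05 m)² = 8.450e-10 m²
R_1 = (1.66×10^-8)(2.61)/(8.450e-10) = 51.28 Ω
Seg 2: A = π(d/2)² = π(1.8950e-04 m)² = 1.128e-07 m²
R_2 = (1.66×10^-8)(2.68)/(1.128e-07) = 0.3943 Ω
Seg 3: A = π(d/2)² = π(1.2800e-04 m)² = 5.147e-08 m²
R_3 = (4.80×10^-7)(0.495)/(5.147e-08) = 4.616 Ω
R_total = R_1 + R_2 + R_3 = 56.3 Ω

56.3 Ω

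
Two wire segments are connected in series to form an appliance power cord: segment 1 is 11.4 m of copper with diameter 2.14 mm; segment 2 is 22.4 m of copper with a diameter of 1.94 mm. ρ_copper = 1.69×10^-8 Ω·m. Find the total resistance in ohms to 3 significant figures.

0.182 Ω

Segment 1: A = π(d/2)² = π(1.0700e-03 m)² = 3.597e-06 m²
R₁ = ρL/A = (1.69×10^-8)(11.4)/(3.597e-06) = 0.05356 Ω
Segment 2: A = π(d/2)² = π(9.7000e-04 m)² = 2.956e-06 m²
R₂ = (1.69×10^-8)(22.4)/(2.956e-06) = 0.1281 Ω
R = R₁ + R₂ = 0.182 Ω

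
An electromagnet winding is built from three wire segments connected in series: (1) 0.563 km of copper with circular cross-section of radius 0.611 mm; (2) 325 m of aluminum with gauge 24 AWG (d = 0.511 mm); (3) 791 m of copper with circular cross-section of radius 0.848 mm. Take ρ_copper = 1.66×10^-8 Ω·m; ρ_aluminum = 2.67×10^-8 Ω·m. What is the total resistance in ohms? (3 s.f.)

Seg 1: A = πr² = π(6.1100e-04 m)² = 1.173e-06 m²
R_1 = (1.66×10^-8)(563)/(1.173e-06) = 7.969 Ω
Seg 2: A = π(0.511/2 mm)² = π(2.5550e-04 m)² = 2.051e-07 m²
R_2 = (2.67×10^-8)(325)/(2.051e-07) = 42.31 Ω
Seg 3: A = πr² = π(8.4800e-04 m)² = 2.259e-06 m²
R_3 = (1.66×10^-8)(791)/(2.259e-06) = 5.812 Ω
R_total = R_1 + R_2 + R_3 = 56.1 Ω

56.1 Ω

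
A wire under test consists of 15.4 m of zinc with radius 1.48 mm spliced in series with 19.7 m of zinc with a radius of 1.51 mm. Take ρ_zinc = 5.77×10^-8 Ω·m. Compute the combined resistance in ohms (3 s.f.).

0.288 Ω

Segment 1: A = πr² = π(1.4800e-03 m)² = 6.881e-06 m²
R₁ = ρL/A = (5.77×10^-8)(15.4)/(6.881e-06) = 0.1291 Ω
Segment 2: A = πr² = π(1.5100e-03 m)² = 7.163e-06 m²
R₂ = (5.77×10^-8)(19.7)/(7.163e-06) = 0.1587 Ω
R = R₁ + R₂ = 0.288 Ω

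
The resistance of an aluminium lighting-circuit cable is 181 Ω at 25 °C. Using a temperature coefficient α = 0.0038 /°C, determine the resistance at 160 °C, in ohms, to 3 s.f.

ΔT = 160 − 25 = 135 °C
R = R₀(1 + αΔT) = 181 × (1 + 0.0038×135) = 181 × 1.513 = 274 Ω

274 Ω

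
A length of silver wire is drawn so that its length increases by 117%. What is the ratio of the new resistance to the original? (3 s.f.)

k = 1 + 117/100 = 2.17; volume constant ⇒ A' = A/k, so R' = k²R.
Factor = 4.71

4.71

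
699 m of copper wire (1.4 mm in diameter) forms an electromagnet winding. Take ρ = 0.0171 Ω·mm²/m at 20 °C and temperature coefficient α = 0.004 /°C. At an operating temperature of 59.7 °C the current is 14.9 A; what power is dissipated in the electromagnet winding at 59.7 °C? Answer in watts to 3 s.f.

ρ = 0.0171 Ω·mm²/m = 1.71×10^-8 Ω·m
A = π(d/2)² = π(7.0000e-04 m)² = 1.539e-06 m²
R₍20₎ = ρL/A = (1.71×10^-8)(699)/(1.539e-06) = 7.765 Ω
R₍59.7₎ = R₍20₎(1 + αΔT) = 7.765 × (1 + 0.004×39.7) = 8.998 Ω
P = I²R = (14.9)² × 8.998 = 2000 W

2000 W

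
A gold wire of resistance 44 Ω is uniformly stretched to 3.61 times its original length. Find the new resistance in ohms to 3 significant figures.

573 Ω

Volume constant ⇒ A' = A/k with k = 3.61. R' = ρ(kL)/(A/k) = k²R.
R' = 13.03 × 44 = 573 Ω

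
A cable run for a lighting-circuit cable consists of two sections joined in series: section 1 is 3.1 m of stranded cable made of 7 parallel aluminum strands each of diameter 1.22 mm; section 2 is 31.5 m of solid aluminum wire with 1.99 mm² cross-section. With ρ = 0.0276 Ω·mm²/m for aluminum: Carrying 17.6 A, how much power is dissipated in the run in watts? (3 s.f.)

139 W

ρ = 0.0276 Ω·mm²/m = 2.76×10^-8 Ω·m
Section 1: A_strand = π(6.1000e-04)² = 1.169e-06 m²; R₁ = ρL/(N·A_s) = (2.76×10^-8)(3.1)/(7×1.169e-06) = 0.01046 Ω
Section 2: A = 1.99 mm² = 1.990e-06 m²
R₂ = (2.76×10^-8)(31.5)/(1.990e-06) = 0.4369 Ω
R = R₁ + R₂ = 0.4473 Ω
P = I²R = (17.6)² × 0.4473 = 139 W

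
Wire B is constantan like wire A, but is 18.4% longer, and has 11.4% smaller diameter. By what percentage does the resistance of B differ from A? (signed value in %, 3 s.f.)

50.8%

R ∝ L/d², so R_B/R_A = (1 + 18.4/100) × (1 − 11.4/100)⁻²
= 1.184 × 1.274 = 1.508
(R_B − R_A)/R_A = 1.508 − 1 = 50.8%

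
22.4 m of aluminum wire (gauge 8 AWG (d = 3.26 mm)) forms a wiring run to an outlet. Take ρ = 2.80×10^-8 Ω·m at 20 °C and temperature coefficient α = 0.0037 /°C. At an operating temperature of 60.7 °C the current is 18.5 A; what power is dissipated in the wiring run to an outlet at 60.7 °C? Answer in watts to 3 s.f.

A = π(3.26/2 mm)² = π(1.6300e-03 m)² = 8.347e-06 m²
R₍20₎ = ρL/A = (2.80×10^-8)(22.4)/(8.347e-06) = 0.07514 Ω
R₍60.7₎ = R₍20₎(1 + αΔT) = 0.07514 × (1 + 0.0037×40.7) = 0.08646 Ω
P = I²R = (18.5)² × 0.08646 = 29.6 W

29.6 W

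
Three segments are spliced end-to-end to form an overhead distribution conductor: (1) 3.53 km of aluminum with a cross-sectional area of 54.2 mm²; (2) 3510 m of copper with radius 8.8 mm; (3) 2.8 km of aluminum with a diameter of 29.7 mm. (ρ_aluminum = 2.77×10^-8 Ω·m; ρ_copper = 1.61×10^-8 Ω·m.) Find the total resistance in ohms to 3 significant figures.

2.15 Ω

Seg 1: A = 54.2 mm² = 5.420e-05 m²
R_1 = (2.77×10^-8)(3530)/(5.420e-05) = 1.804 Ω
Seg 2: A = πr² = π(8.8000e-03 m)² = 2.433e-04 m²
R_2 = (1.61×10^-8)(3510)/(2.433e-04) = 0.2323 Ω
Seg 3: A = π(d/2)² = π(1.4850e-02 m)² = 6.928e-04 m²
R_3 = (2.77×10^-8)(2800)/(6.928e-04) = 0.112 Ω
R_total = R_1 + R_2 + R_3 = 2.15 Ω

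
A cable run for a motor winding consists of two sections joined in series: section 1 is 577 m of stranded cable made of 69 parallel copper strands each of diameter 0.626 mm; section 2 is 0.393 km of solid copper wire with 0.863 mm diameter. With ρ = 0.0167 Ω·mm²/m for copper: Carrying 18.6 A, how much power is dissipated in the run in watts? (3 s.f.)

4040 W

ρ = 0.0167 Ω·mm²/m = 1.67×10^-8 Ω·m
Section 1: A_strand = π(3.1300e-04)² = 3.078e-07 m²; R₁ = ρL/(N·A_s) = (1.67×10^-8)(577)/(69×3.078e-07) = 0.4537 Ω
Section 2: A = π(d/2)² = π(4.3150e-04 m)² = 5.849e-07 m²
R₂ = (1.67×10^-8)(393)/(5.849e-07) = 11.22 Ω
R = R₁ + R₂ = 11.67 Ω
P = I²R = (18.6)² × 11.67 = 4040 W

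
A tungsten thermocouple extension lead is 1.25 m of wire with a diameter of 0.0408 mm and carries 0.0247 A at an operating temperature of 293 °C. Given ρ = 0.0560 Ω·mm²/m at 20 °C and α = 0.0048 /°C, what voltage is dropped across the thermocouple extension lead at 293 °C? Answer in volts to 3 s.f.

ρ = 0.0560 Ω·mm²/m = 5.60×10^-8 Ω·m
A = π(d/2)² = π(2.0400e-05 m)² = 1.307e-09 m²
R₍20₎ = ρL/A = (5.60×10^-8)(1.25)/(1.307e-09) = 53.54 Ω
R₍293₎ = R₍20₎(1 + αΔT) = 53.54 × (1 + 0.0048×273) = 123.7 Ω
V = IR = 0.0247 × 123.7 = 3.06 V

3.06 V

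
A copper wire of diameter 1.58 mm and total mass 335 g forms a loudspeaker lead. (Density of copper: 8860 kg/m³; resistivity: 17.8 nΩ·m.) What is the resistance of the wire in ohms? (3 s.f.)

ρ = 17.8 nΩ·m = 1.78×10^-8 Ω·m
A = π(d/2)² = π(7.9000e-04 m)² = 1.9607e-06 m²
L = m/(density·A) = 0.335/(8860×1.9607e-06) = 19.28 m
R = ρL/A = (1.78×10^-8)(19.28)/(1.9607e-06) = 0.175 Ω

0.175 Ω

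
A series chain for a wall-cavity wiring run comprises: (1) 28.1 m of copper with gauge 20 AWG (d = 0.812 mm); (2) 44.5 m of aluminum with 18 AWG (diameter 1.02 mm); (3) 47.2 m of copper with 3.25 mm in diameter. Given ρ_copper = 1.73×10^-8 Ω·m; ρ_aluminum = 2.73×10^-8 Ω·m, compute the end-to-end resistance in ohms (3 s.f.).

Seg 1: A = π(0.812/2 mm)² = π(4.0600e-04 m)² = 5.178e-07 m²
R_1 = (1.73×10^-8)(28.1)/(5.178e-07) = 0.9388 Ω
Seg 2: A = π(1.02/2 mm)² = π(5.1000e-04 m)² = 8.171e-07 m²
R_2 = (2.73×10^-8)(44.5)/(8.171e-07) = 1.487 Ω
Seg 3: A = π(d/2)² = π(1.6250e-03 m)² = 8.296e-06 m²
R_3 = (1.73×10^-8)(47.2)/(8.296e-06) = 0.09843 Ω
R_total = R_1 + R_2 + R_3 = 2.52 Ω

2.52 Ω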